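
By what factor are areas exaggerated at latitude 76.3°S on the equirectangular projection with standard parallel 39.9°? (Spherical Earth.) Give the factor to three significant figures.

3.24

With standard parallel φ₀ = 39.9°, the equirectangular projection gives x = Rλ cos φ₀, y = Rφ, so h = 1 and k = cos 39.9° / cos φ.
Areal scale = h·k = 1 × cos φ₀ / cos φ; at 76.3°, h = 1.000, k = 3.239, so h·k = 3.239.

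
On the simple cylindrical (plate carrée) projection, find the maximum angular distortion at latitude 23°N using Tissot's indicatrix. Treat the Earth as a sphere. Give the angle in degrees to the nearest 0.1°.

4.7°

In the plate carrée (x = Rλ, y = Rφ), meridians are true-scale (h = 1) and parallels are stretched by k = sec φ.
At 23°: h = 1.000, k = 1.086; principal scales a = 1.086, b = 1.000.
sin(ω/2) = (a − b)/(a + b) = 0.08636/2.086 = 0.04139, so ω = 2 arcsin(0.04139) ≈ 4.7°.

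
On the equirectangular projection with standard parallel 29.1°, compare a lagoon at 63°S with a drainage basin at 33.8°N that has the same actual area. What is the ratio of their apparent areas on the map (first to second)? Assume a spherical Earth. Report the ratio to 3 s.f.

With standard parallel φ₀ = 29.1°, the equirectangular projection gives x = Rλ cos φ₀, y = Rφ, so h = 1 and k = cos 29.1° / cos φ.
Areal scale at 63°: h·k = 1.000 × 1.925 = 1.925.
Areal scale at 33.8°: h·k = 1.000 × 1.051 = 1.051.
Ratio = 1.925/1.051 ≈ 1.83.

1.83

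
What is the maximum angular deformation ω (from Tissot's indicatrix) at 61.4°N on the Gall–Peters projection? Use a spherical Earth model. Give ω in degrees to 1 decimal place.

43.6°

The Gall–Peters projection is cylindrical equal-area with φ₀ = 45°. For cylindrical equal-area with standard parallel φ₀, h = cos φ / cos φ₀ and k = cos φ₀ / cos φ, so h·k = 1.
At 61.4°: h = 0.6770, k = 1.477; principal scales a = 1.477, b = 0.6770.
sin(ω/2) = (a − b)/(a + b) = 0.8002/2.154 = 0.3715, so ω = 2 arcsin(0.3715) ≈ 43.6°.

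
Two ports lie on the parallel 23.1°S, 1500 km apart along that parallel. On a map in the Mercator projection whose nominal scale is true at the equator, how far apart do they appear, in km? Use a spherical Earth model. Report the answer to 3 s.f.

For Mercator, h = k = sec φ (a conformal cylindrical projection has a single point scale, 1/cos φ).
Along the parallel, k = sec 23.1° = 1/0.9198 = 1.087.
Map distance = 1500 × 1.087 ≈ 1630 km.

1630 km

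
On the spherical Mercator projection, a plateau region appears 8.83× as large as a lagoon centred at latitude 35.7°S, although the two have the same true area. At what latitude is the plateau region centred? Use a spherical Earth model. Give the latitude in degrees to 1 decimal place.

On Mercator, (apparent₁)/(apparent₂) = sec²φ₁ / sec²φ₂ when true areas are equal.
cos²φ₂ / cos²φ₁ = 8.83  ⇒  cos φ₁ = cos 35.7° / √8.83 = 0.8121/2.972 = 0.2733.
φ₁ = arccos(0.2733) ≈ 74.1°.

74.1°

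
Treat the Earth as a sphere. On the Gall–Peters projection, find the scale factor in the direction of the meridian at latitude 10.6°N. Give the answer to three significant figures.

1.39

The Gall–Peters projection is cylindrical equal-area with φ₀ = 45°. Cylindrical equal-area (φ₀ = 45°): h = cos φ / cos 45° along meridians, k = cos 45° / cos φ along parallels; h·k = 1.
h = cos 10.6° / cos 45° = 0.9829/0.7071 = 1.390.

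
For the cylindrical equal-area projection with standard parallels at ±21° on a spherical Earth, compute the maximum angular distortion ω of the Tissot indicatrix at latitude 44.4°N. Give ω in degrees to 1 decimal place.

30.3°

For cylindrical equal-area with standard parallel φ₀, h = cos φ / cos φ₀ and k = cos φ₀ / cos φ, so h·k = 1.
At 44.4°: h = 0.7653, k = 1.307; principal scales a = 1.307, b = 0.7653.
sin(ω/2) = (a − b)/(a + b) = 0.5414/2.072 = 0.2613, so ω = 2 arcsin(0.2613) ≈ 30.3°.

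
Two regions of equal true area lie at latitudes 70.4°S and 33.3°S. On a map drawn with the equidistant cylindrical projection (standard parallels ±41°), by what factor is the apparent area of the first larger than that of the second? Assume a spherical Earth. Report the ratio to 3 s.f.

2.49

The equidistant cylindrical projection with φ₀ = 41° has h = 1 (meridians true) and k = cos φ₀ / cos φ along parallels.
Areal scale at 70.4°: h·k = 1.000 × 2.250 = 2.250.
Areal scale at 33.3°: h·k = 1.000 × 0.9030 = 0.9030.
Ratio = 2.250/0.9030 ≈ 2.49.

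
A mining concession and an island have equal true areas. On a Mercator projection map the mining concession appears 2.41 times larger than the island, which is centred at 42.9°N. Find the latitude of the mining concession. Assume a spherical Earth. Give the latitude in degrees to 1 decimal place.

61.8°

For equal true areas on Mercator, apparent areas scale as sec²φ, so the ratio is cos²φ₂ / cos²φ₁.
cos²φ₂ / cos²φ₁ = 2.41  ⇒  cos φ₁ = cos 42.9° / √2.41 = 0.7325/1.552 = 0.4719.
φ₁ = arccos(0.4719) ≈ 61.8°.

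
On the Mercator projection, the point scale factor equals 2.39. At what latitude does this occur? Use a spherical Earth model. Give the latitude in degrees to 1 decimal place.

Mercator scale is k = sec φ = 1/cos φ.
1/cos φ = 2.39  ⇒  cos φ = 0.4184  ⇒  φ = arccos(0.4184) ≈ 65.3°.

65.3°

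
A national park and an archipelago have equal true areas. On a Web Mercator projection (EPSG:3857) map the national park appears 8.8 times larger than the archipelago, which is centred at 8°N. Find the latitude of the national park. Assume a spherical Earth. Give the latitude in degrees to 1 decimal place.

For equal true areas on Mercator, apparent areas scale as sec²φ, so the ratio is cos²φ₂ / cos²φ₁.
cos²φ₂ / cos²φ₁ = 8.8  ⇒  cos φ₁ = cos 8° / √8.8 = 0.9903/2.966 = 0.3338.
φ₁ = arccos(0.3338) ≈ 70.5°.

70.5°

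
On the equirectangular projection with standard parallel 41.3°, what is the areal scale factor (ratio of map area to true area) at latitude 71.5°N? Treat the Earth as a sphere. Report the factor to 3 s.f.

2.37

In the equirectangular projection with standard parallel φ₀ = 41.3° (x = Rλ cos φ₀, y = Rφ), meridians are true-scale (h = 1) and the parallel scale is k = cos φ₀ / cos φ.
Areal scale = h·k = 1 × cos φ₀ / cos φ; at 71.5°, h = 1.000, k = 2.368, so h·k = 2.368.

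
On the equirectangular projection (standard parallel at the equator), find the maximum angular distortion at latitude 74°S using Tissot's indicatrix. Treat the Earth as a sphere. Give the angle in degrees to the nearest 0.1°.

Plate carrée maps x = Rλ, y = Rφ. The meridian scale is h = 1 and the parallel scale is k = 1/cos φ = sec φ.
At 74°: h = 1.000, k = 3.628; principal scales a = 3.628, b = 1.000.
sin(ω/2) = (a − b)/(a + b) = 2.628/4.628 = 0.5678, so ω = 2 arcsin(0.5678) ≈ 69.2°.

69.2°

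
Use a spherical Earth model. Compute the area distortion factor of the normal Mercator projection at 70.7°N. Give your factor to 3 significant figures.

For Mercator, h = k = sec φ (a conformal cylindrical projection has a single point scale, 1/cos φ).
Areal scale = k² = sec²φ = 1/cos²(70.7°) = 1/0.3305² = 9.154.

9.15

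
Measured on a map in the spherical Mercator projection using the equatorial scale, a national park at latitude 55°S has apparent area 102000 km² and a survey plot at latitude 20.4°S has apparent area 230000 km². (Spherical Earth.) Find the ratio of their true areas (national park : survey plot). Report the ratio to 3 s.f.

On Mercator the areal scale is sec²φ, so true area = apparent × cos²φ.
True area of national park: 102000 × cos²(55°) = 102000 × 0.3290 = 33560 km².
True area of survey plot: 230000 × cos²(20.4°) = 230000 × 0.8785 = 202100 km².
Ratio = 33560 / 202100 ≈ 0.166.

0.166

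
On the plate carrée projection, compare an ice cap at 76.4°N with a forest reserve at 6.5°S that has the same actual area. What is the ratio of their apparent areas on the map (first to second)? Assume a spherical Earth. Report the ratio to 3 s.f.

Plate carrée maps x = Rλ, y = Rφ. The meridian scale is h = 1 and the parallel scale is k = 1/cos φ = sec φ.
Areal scale at 76.4°: h·k = 1.000 × 4.253 = 4.253.
Areal scale at 6.5°: h·k = 1.000 × 1.006 = 1.006.
Ratio = 4.253/1.006 ≈ 4.23.

4.23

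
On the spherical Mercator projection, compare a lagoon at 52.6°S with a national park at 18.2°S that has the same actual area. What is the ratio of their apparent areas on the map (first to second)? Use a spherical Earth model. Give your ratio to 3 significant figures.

2.45

On Mercator, area is exaggerated by sec²φ = 1/cos²φ.
At 52.6°: sec²(52.6°) = 1/0.6074² = 2.711.
At 18.2°: sec²(18.2°) = 1/0.9500² = 1.108.
Ratio = 2.711/1.108 = cos²(18.2°)/cos²(52.6°) ≈ 2.45.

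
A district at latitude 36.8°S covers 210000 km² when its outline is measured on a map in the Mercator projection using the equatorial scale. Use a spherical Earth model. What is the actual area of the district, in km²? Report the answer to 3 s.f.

Mercator is conformal, so the point scale is isotropic: h = k = sec φ = 1/cos φ.
Areal scale = k² = sec²φ = 1/cos²(36.8°) = 1/0.8007² = 1.560.
True area = apparent / (areal scale) = 210000 / 1.560 ≈ 135000 km².

135000 km²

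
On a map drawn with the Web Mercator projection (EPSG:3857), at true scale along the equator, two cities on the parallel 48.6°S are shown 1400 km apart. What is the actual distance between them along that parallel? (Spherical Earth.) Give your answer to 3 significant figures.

The Mercator projection is conformal; its linear scale factor is the same in every direction and equals sec φ = 1/cos φ.
Along the parallel at 48.6°, map distances are exaggerated by k = sec 48.6° = 1.512.
True distance = 1400 / 1.512 = 1400 × cos 48.6° ≈ 926 km.

926 km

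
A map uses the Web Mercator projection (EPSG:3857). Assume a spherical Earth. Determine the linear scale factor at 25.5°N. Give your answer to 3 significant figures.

The Mercator projection is conformal; its linear scale factor is the same in every direction and equals sec φ = 1/cos φ.
k = 1/cos 25.5° = 1/0.9026 = 1.108.

1.11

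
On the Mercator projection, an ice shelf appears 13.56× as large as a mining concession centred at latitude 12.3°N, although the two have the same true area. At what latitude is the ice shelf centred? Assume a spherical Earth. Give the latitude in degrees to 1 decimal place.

Mercator areal scale is sec²φ, so apparent-area ratio = sec²φ₁ / sec²φ₂ = cos²φ₂ / cos²φ₁.
cos²φ₂ / cos²φ₁ = 13.56  ⇒  cos φ₁ = cos 12.3° / √13.56 = 0.9770/3.682 = 0.2653.
φ₁ = arccos(0.2653) ≈ 74.6°.

74.6°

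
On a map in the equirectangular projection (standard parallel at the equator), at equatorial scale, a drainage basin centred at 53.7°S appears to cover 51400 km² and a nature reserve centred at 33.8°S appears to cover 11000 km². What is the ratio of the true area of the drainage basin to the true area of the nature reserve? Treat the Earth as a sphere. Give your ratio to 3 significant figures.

Plate carrée has h = 1 and k = sec φ, giving areal scale sec φ; true area = (apparent area) · cos φ.
True area of drainage basin: 51400 × cos(53.7°) = 51400 × 0.5920 = 30430 km².
True area of nature reserve: 11000 × cos(33.8°) = 11000 × 0.8310 = 9141 km².
Ratio = 30430 / 9141 ≈ 3.33.

3.33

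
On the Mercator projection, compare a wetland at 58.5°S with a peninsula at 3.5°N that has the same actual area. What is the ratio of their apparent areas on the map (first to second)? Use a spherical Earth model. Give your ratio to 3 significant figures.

3.65

On Mercator, area is exaggerated by sec²φ = 1/cos²φ.
At 58.5°: sec²(58.5°) = 1/0.5225² = 3.663.
At 3.5°: sec²(3.5°) = 1/0.9981² = 1.004.
Ratio = 3.663/1.004 = cos²(3.5°)/cos²(58.5°) ≈ 3.65.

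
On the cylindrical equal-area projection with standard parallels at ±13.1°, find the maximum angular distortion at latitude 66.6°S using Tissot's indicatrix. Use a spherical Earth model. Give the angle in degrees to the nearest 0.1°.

Cylindrical equal-area (φ₀ = 13.1°): h = cos φ / cos 13.1° along meridians, k = cos 13.1° / cos φ along parallels; h·k = 1.
At 66.6°: h = 0.4078, k = 2.452; principal scales a = 2.452, b = 0.4078.
sin(ω/2) = (a − b)/(a + b) = 2.045/2.860 = 0.7149, so ω = 2 arcsin(0.7149) ≈ 91.3°.

91.3°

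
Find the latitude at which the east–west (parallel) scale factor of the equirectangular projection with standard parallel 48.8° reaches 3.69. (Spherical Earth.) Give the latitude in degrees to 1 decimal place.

The equidistant cylindrical projection with φ₀ = 48.8° has h = 1 (meridians true) and k = cos φ₀ / cos φ along parallels.
k = cos φ₀ / cos φ = 3.69  ⇒  cos φ = cos 48.8° / 3.69 = 0.1785.
φ = arccos(0.1785) ≈ 79.7°.

79.7°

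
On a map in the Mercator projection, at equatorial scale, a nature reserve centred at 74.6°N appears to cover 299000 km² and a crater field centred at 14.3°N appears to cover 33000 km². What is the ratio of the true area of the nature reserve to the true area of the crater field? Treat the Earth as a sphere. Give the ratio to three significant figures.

On Mercator the areal scale is sec²φ, so true area = apparent × cos²φ.
True area of nature reserve: 299000 × cos²(74.6°) = 299000 × 0.07052 = 21090 km².
True area of crater field: 33000 × cos²(14.3°) = 33000 × 0.9390 = 30990 km².
Ratio = 21090 / 30990 ≈ 0.680.

0.680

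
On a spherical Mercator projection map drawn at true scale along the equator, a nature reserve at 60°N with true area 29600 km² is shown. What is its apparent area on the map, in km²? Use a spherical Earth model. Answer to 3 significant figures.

118000 km²

For Mercator, h = k = sec φ (a conformal cylindrical projection has a single point scale, 1/cos φ).
Areal scale = k² = sec²φ = 1/cos²(60°) = 1/0.5000² = 4.000.
Apparent area = 29600 × 4.000 ≈ 118000 km².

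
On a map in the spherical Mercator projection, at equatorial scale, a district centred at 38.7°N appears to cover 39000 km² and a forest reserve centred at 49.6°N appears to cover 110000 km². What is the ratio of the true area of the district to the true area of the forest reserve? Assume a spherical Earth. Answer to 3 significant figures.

0.514

Since Mercator area scale is 1/cos²φ, the true area equals the apparent area multiplied by cos²φ.
True area of district: 39000 × cos²(38.7°) = 39000 × 0.6091 = 23750 km².
True area of forest reserve: 110000 × cos²(49.6°) = 110000 × 0.4201 = 46210 km².
Ratio = 23750 / 46210 ≈ 0.514.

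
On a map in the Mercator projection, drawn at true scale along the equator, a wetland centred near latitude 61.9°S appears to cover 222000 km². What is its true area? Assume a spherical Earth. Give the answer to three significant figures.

For Mercator, h = k = sec φ (a conformal cylindrical projection has a single point scale, 1/cos φ).
Areal scale = k² = sec²φ = 1/cos²(61.9°) = 1/0.4710² = 4.508.
True area = apparent / (areal scale) = 222000 / 4.508 ≈ 49300 km².

49300 km²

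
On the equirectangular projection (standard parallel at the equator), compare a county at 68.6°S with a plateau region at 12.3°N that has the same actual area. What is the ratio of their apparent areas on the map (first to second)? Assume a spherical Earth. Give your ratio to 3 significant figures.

2.68

For the equirectangular projection with φ₀ = 0 (plate carrée), h = 1 along meridians and k = sec φ along parallels.
Areal scale at 68.6°: h·k = 1.000 × 2.741 = 2.741.
Areal scale at 12.3°: h·k = 1.000 × 1.023 = 1.023.
Ratio = 2.741/1.023 ≈ 2.68.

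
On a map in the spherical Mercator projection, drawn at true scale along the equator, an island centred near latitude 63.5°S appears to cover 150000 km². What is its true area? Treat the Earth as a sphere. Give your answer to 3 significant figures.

Mercator is conformal, so the point scale is isotropic: h = k = sec φ = 1/cos φ.
Areal scale = k² = sec²φ = 1/cos²(63.5°) = 1/0.4462² = 5.023.
True area = apparent / (areal scale) = 150000 / 5.023 ≈ 29900 km².

29900 km²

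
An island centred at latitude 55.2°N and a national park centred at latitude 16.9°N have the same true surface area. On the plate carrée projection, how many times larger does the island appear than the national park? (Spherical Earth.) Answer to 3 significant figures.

For the equirectangular projection with φ₀ = 0 (plate carrée), h = 1 along meridians and k = sec φ along parallels.
Areal scale at 55.2°: h·k = 1.000 × 1.752 = 1.752.
Areal scale at 16.9°: h·k = 1.000 × 1.045 = 1.045.
Ratio = 1.752/1.045 ≈ 1.68.

1.68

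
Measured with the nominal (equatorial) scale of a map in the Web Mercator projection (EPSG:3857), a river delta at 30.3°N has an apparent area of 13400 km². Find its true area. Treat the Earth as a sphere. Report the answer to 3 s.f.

Mercator is conformal, so the point scale is isotropic: h = k = sec φ = 1/cos φ.
Areal scale = k² = sec²φ = 1/cos²(30.3°) = 1/0.8634² = 1.341.
True area = apparent / (areal scale) = 13400 / 1.341 ≈ 9990 km².

9990 km²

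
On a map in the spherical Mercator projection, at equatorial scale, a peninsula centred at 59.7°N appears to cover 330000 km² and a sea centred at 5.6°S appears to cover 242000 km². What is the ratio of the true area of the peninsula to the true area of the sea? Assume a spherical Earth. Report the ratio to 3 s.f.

0.350

Since Mercator area scale is 1/cos²φ, the true area equals the apparent area multiplied by cos²φ.
True area of peninsula: 330000 × cos²(59.7°) = 330000 × 0.2545 = 84000 km².
True area of sea: 242000 × cos²(5.6°) = 242000 × 0.9905 = 239700 km².
Ratio = 84000 / 239700 ≈ 0.350.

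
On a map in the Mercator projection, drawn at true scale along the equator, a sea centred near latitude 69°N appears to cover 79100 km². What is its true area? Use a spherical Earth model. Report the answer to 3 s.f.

Mercator is conformal, so the point scale is isotropic: h = k = sec φ = 1/cos φ.
Areal scale = k² = sec²φ = 1/cos²(69°) = 1/0.3584² = 7.786.
True area = apparent / (areal scale) = 79100 / 7.786 ≈ 10200 km².

10200 km²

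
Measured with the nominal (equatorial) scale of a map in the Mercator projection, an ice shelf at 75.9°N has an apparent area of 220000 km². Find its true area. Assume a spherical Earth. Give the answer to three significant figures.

13100 km²

The Mercator projection is conformal; its linear scale factor is the same in every direction and equals sec φ = 1/cos φ.
Areal scale = k² = sec²φ = 1/cos²(75.9°) = 1/0.2436² = 16.85.
True area = apparent / (areal scale) = 220000 / 16.85 ≈ 13100 km².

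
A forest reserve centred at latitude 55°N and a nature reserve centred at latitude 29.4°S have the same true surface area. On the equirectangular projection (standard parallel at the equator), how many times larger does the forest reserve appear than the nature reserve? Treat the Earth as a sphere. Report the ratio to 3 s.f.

1.52

For the equirectangular projection with φ₀ = 0 (plate carrée), h = 1 along meridians and k = sec φ along parallels.
Areal scale at 55°: h·k = 1.000 × 1.743 = 1.743.
Areal scale at 29.4°: h·k = 1.000 × 1.148 = 1.148.
Ratio = 1.743/1.148 ≈ 1.52.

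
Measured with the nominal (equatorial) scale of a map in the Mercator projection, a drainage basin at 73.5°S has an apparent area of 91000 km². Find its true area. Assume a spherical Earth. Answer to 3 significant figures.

7340 km²

The Mercator projection is conformal; its linear scale factor is the same in every direction and equals sec φ = 1/cos φ.
Areal scale = k² = sec²φ = 1/cos²(73.5°) = 1/0.2840² = 12.40.
True area = apparent / (areal scale) = 91000 / 12.40 ≈ 7340 km².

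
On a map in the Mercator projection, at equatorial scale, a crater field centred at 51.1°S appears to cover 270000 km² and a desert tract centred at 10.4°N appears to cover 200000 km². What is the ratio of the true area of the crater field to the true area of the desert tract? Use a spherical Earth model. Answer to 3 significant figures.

Since Mercator area scale is 1/cos²φ, the true area equals the apparent area multiplied by cos²φ.
True area of crater field: 270000 × cos²(51.1°) = 270000 × 0.3943 = 106500 km².
True area of desert tract: 200000 × cos²(10.4°) = 200000 × 0.9674 = 193500 km².
Ratio = 106500 / 193500 ≈ 0.550.

0.550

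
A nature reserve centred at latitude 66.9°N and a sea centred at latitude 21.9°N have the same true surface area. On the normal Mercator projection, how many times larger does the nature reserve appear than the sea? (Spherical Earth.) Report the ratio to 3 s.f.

Mercator areal scale is sec²φ.
At 66.9°: sec²(66.9°) = 1/0.3923² = 6.497.
At 21.9°: sec²(21.9°) = 1/0.9278² = 1.162.
Ratio = 6.497/1.162 = cos²(21.9°)/cos²(66.9°) ≈ 5.59.

5.59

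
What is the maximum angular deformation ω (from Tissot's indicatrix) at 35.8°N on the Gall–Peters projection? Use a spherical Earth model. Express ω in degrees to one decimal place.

15.7°

Gall–Peters is a cylindrical equal-area projection with standard parallels at ±45°. Cylindrical equal-area (φ₀ = 45°): h = cos φ / cos 45° along meridians, k = cos 45° / cos φ along parallels; h·k = 1.
At 35.8°: h = 1.147, k = 0.8718; principal scales a = 1.147, b = 0.8718.
sin(ω/2) = (a − b)/(a + b) = 0.2752/2.019 = 0.1363, so ω = 2 arcsin(0.1363) ≈ 15.7°.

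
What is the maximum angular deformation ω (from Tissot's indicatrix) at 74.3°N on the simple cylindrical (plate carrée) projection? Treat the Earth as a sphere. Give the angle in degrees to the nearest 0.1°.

In the plate carrée (x = Rλ, y = Rφ), meridians are true-scale (h = 1) and parallels are stretched by k = sec φ.
At 74.3°: h = 1.000, k = 3.695; principal scales a = 3.695, b = 1.000.
sin(ω/2) = (a − b)/(a + b) = 2.695/4.695 = 0.5741, so ω = 2 arcsin(0.5741) ≈ 70.1°.

70.1°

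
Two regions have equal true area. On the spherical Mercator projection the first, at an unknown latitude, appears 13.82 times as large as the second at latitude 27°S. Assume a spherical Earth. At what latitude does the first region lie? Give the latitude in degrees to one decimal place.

76.1°

On Mercator, (apparent₁)/(apparent₂) = sec²φ₁ / sec²φ₂ when true areas are equal.
cos²φ₂ / cos²φ₁ = 13.82  ⇒  cos φ₁ = cos 27° / √13.82 = 0.8910/3.718 = 0.2397.
φ₁ = arccos(0.2397) ≈ 76.1°.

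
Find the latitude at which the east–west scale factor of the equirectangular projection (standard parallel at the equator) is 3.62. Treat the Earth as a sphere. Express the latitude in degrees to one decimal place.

74.0°

Plate carrée: h = 1, k = sec φ along parallels.
sec φ = 3.62  ⇒  cos φ = 0.2762  ⇒  φ ≈ 74.0°.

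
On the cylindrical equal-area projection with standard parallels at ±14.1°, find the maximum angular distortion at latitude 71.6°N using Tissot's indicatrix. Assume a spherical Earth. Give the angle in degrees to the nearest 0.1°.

107.9°

Cylindrical equal-area (φ₀ = 14.1°): h = cos φ / cos 14.1° along meridians, k = cos 14.1° / cos φ along parallels; h·k = 1.
At 71.6°: h = 0.3255, k = 3.073; principal scales a = 3.073, b = 0.3255.
sin(ω/2) = (a − b)/(a + b) = 2.747/3.398 = 0.8084, so ω = 2 arcsin(0.8084) ≈ 107.9°.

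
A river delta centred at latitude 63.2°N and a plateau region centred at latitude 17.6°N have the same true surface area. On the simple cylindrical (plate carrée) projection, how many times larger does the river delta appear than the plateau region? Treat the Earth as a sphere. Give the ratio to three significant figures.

In the plate carrée (x = Rλ, y = Rφ), meridians are true-scale (h = 1) and parallels are stretched by k = sec φ.
Areal scale at 63.2°: h·k = 1.000 × 2.218 = 2.218.
Areal scale at 17.6°: h·k = 1.000 × 1.049 = 1.049.
Ratio = 2.218/1.049 ≈ 2.11.

2.11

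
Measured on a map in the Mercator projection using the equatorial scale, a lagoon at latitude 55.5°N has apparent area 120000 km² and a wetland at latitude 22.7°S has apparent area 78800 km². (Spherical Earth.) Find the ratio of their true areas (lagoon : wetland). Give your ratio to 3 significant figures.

0.574

Since Mercator area scale is 1/cos²φ, the true area equals the apparent area multiplied by cos²φ.
True area of lagoon: 120000 × cos²(55.5°) = 120000 × 0.3208 = 38500 km².
True area of wetland: 78800 × cos²(22.7°) = 78800 × 0.8511 = 67060 km².
Ratio = 38500 / 67060 ≈ 0.574.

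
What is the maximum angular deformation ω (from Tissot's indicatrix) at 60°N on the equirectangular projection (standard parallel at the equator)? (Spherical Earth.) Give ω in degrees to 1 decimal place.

38.9°

In the plate carrée (x = Rλ, y = Rφ), meridians are true-scale (h = 1) and parallels are stretched by k = sec φ.
At 60°: h = 1.000, k = 2.000; principal scales a = 2.000, b = 1.000.
sin(ω/2) = (a − b)/(a + b) = 1.0000/3.000 = 0.3333, so ω = 2 arcsin(0.3333) ≈ 38.9°.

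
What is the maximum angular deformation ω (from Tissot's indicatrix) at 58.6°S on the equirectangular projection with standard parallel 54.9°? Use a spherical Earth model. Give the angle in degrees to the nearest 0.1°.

With standard parallel φ₀ = 54.9°, the equirectangular projection gives x = Rλ cos φ₀, y = Rφ, so h = 1 and k = cos 54.9° / cos φ.
At 58.6°: h = 1.000, k = 1.104; principal scales a = 1.104, b = 1.000.
sin(ω/2) = (a − b)/(a + b) = 0.1036/2.104 = 0.04927, so ω = 2 arcsin(0.04927) ≈ 5.6°.

5.6°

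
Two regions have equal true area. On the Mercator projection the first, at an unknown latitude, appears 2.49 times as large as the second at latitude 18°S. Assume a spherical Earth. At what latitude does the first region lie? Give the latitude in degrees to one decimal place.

For equal true areas on Mercator, apparent areas scale as sec²φ, so the ratio is cos²φ₂ / cos²φ₁.
cos²φ₂ / cos²φ₁ = 2.49  ⇒  cos φ₁ = cos 18° / √2.49 = 0.9511/1.578 = 0.6027.
φ₁ = arccos(0.6027) ≈ 52.9°.

52.9°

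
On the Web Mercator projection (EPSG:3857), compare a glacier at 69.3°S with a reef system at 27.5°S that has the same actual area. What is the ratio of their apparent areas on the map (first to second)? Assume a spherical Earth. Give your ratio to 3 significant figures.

6.30

Mercator is conformal with k = sec φ, so areal scale = k² = sec²φ.
At 69.3°: sec²(69.3°) = 1/0.3535² = 8.004.
At 27.5°: sec²(27.5°) = 1/0.8870² = 1.271.
Ratio = 8.004/1.271 = cos²(27.5°)/cos²(69.3°) ≈ 6.30.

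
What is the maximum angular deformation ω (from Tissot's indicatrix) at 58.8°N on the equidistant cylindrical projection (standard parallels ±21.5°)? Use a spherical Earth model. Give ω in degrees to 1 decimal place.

With standard parallel φ₀ = 21.5°, the equirectangular projection gives x = Rλ cos φ₀, y = Rφ, so h = 1 and k = cos 21.5° / cos φ.
At 58.8°: h = 1.000, k = 1.796; principal scales a = 1.796, b = 1.000.
sin(ω/2) = (a − b)/(a + b) = 0.7961/2.796 = 0.2847, so ω = 2 arcsin(0.2847) ≈ 33.1°.

33.1°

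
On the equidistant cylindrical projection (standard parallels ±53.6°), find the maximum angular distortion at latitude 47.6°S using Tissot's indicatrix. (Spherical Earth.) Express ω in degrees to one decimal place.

7.3°

The equidistant cylindrical projection with φ₀ = 53.6° has h = 1 (meridians true) and k = cos φ₀ / cos φ along parallels.
At 47.6°: h = 1.000, k = 0.8800; principal scales a = 1.000, b = 0.8800.
sin(ω/2) = (a − b)/(a + b) = 0.1200/1.880 = 0.06380, so ω = 2 arcsin(0.06380) ≈ 7.3°.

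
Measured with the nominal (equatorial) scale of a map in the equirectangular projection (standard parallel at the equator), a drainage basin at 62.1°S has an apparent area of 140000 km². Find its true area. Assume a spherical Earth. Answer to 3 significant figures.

65500 km²

In the plate carrée (x = Rλ, y = Rφ), meridians are true-scale (h = 1) and parallels are stretched by k = sec φ.
Areal scale = h·k = 1 × sec φ; at 62.1°, h = 1.000, k = 2.137, so h·k = 2.137.
True area = apparent / (areal scale) = 140000 / 2.137 ≈ 65500 km².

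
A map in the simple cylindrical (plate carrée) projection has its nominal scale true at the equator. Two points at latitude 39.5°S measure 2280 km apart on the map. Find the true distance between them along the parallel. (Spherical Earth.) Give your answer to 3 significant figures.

For the equirectangular projection with φ₀ = 0 (plate carrée), h = 1 along meridians and k = sec φ along parallels.
Along the parallel at 39.5°, map distances are exaggerated by k = sec 39.5° = 1.296.
True distance = 2280 / 1.296 = 2280 × cos 39.5° ≈ 1760 km.

1760 km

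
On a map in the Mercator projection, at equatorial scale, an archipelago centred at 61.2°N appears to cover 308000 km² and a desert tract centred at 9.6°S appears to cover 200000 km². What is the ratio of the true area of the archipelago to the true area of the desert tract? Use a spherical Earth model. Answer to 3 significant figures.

On Mercator the areal scale is sec²φ, so true area = apparent × cos²φ.
True area of archipelago: 308000 × cos²(61.2°) = 308000 × 0.2321 = 71480 km².
True area of desert tract: 200000 × cos²(9.6°) = 200000 × 0.9722 = 194400 km².
Ratio = 71480 / 194400 ≈ 0.368.

0.368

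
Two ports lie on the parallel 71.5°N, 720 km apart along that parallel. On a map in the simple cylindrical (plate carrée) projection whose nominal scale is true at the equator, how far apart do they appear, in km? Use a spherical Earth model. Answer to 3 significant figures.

Plate carrée maps x = Rλ, y = Rφ. The meridian scale is h = 1 and the parallel scale is k = 1/cos φ = sec φ.
Along the parallel, k = sec 71.5° = 1/0.3173 = 3.152.
Map distance = 720 × 3.152 ≈ 2270 km.

2270 km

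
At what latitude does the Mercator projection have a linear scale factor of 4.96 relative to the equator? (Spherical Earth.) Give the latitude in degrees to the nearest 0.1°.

Mercator scale is k = sec φ = 1/cos φ.
1/cos φ = 4.96  ⇒  cos φ = 0.2016  ⇒  φ = arccos(0.2016) ≈ 78.4°.

78.4°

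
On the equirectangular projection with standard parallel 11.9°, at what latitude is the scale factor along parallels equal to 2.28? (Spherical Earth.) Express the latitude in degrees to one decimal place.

64.6°

The equidistant cylindrical projection with φ₀ = 11.9° has h = 1 (meridians true) and k = cos φ₀ / cos φ along parallels.
k = cos φ₀ / cos φ = 2.28  ⇒  cos φ = cos 11.9° / 2.28 = 0.4292.
φ = arccos(0.4292) ≈ 64.6°.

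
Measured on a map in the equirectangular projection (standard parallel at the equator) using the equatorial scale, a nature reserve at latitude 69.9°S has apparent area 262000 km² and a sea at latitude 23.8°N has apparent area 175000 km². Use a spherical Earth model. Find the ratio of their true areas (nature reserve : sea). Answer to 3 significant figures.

On the plate carrée, areal scale = h·k = 1 × sec φ, so true area = apparent × cos φ.
True area of nature reserve: 262000 × cos(69.9°) = 262000 × 0.3437 = 90040 km².
True area of sea: 175000 × cos(23.8°) = 175000 × 0.9150 = 160100 km².
Ratio = 90040 / 160100 ≈ 0.562.

0.562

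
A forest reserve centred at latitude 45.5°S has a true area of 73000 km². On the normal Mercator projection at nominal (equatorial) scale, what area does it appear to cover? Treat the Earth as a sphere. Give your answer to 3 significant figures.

149000 km²

For Mercator, h = k = sec φ (a conformal cylindrical projection has a single point scale, 1/cos φ).
Areal scale = k² = sec²φ = 1/cos²(45.5°) = 1/0.7009² = 2.036.
Apparent area = 73000 × 2.036 ≈ 149000 km².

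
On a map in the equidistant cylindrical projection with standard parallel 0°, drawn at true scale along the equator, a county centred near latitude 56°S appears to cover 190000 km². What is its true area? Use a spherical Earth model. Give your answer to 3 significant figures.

In the plate carrée (x = Rλ, y = Rφ), meridians are true-scale (h = 1) and parallels are stretched by k = sec φ.
Areal scale = h·k = 1 × sec φ; at 56°, h = 1.000, k = 1.788, so h·k = 1.788.
True area = apparent / (areal scale) = 190000 / 1.788 ≈ 106000 km².

106000 km²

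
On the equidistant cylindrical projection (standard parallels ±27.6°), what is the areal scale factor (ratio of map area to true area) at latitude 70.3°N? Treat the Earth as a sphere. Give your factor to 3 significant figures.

In the equirectangular projection with standard parallel φ₀ = 27.6° (x = Rλ cos φ₀, y = Rφ), meridians are true-scale (h = 1) and the parallel scale is k = cos φ₀ / cos φ.
Areal scale = h·k = 1 × cos φ₀ / cos φ; at 70.3°, h = 1.000, k = 2.629, so h·k = 2.629.

2.63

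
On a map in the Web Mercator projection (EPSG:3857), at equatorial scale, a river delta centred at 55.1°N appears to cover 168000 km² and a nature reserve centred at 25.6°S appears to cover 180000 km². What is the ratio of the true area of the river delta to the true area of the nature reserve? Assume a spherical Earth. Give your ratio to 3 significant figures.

0.376

Mercator's areal exaggeration is sec²φ; hence true area = (apparent area) · cos²φ.
True area of river delta: 168000 × cos²(55.1°) = 168000 × 0.3274 = 54990 km².
True area of nature reserve: 180000 × cos²(25.6°) = 180000 × 0.8133 = 146400 km².
Ratio = 54990 / 146400 ≈ 0.376.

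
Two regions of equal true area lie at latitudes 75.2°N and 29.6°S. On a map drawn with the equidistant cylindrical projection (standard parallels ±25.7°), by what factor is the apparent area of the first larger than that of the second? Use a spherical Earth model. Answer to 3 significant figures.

The equidistant cylindrical projection with φ₀ = 25.7° has h = 1 (meridians true) and k = cos φ₀ / cos φ along parallels.
Areal scale at 75.2°: h·k = 1.000 × 3.527 = 3.527.
Areal scale at 29.6°: h·k = 1.000 × 1.036 = 1.036.
Ratio = 3.527/1.036 ≈ 3.40.

3.40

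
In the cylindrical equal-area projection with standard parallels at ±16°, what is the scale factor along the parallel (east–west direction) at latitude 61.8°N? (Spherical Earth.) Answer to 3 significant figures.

A cylindrical equal-area projection with standard parallel φ₀ has meridian scale h = cos φ / cos φ₀ and parallel scale k = cos φ₀ / cos φ (so areas are preserved, h·k = 1).
k = cos 16° / cos 61.8° = 0.9613/0.4726 = 2.034.

2.03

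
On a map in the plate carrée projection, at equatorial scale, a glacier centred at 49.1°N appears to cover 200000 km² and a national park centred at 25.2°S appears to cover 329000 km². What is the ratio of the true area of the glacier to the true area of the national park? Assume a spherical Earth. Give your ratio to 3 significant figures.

0.440

On the plate carrée, areal scale = h·k = 1 × sec φ, so true area = apparent × cos φ.
True area of glacier: 200000 × cos(49.1°) = 200000 × 0.6547 = 130900 km².
True area of national park: 329000 × cos(25.2°) = 329000 × 0.9048 = 297700 km².
Ratio = 130900 / 297700 ≈ 0.440.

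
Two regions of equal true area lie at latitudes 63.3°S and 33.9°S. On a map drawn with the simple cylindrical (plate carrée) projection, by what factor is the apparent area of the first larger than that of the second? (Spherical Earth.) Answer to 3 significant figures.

1.85

For the equirectangular projection with φ₀ = 0 (plate carrée), h = 1 along meridians and k = sec φ along parallels.
Areal scale at 63.3°: h·k = 1.000 × 2.226 = 2.226.
Areal scale at 33.9°: h·k = 1.000 × 1.205 = 1.205.
Ratio = 2.226/1.205 ≈ 1.85.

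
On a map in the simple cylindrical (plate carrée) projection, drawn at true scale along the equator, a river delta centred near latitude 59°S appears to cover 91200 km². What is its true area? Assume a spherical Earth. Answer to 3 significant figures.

Plate carrée maps x = Rλ, y = Rφ. The meridian scale is h = 1 and the parallel scale is k = 1/cos φ = sec φ.
Areal scale = h·k = 1 × sec φ; at 59°, h = 1.000, k = 1.942, so h·k = 1.942.
True area = apparent / (areal scale) = 91200 / 1.942 ≈ 47000 km².

47000 km²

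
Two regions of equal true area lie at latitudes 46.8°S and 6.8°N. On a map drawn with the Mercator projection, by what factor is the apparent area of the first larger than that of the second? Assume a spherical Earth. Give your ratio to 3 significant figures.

Mercator is conformal with k = sec φ, so areal scale = k² = sec²φ.
At 46.8°: sec²(46.8°) = 1/0.6845² = 2.134.
At 6.8°: sec²(6.8°) = 1/0.9930² = 1.014.
Ratio = 2.134/1.014 = cos²(6.8°)/cos²(46.8°) ≈ 2.10.

2.10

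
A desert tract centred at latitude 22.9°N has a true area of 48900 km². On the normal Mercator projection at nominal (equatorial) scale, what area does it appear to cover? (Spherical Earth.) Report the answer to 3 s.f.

57600 km²

Mercator is conformal, so the point scale is isotropic: h = k = sec φ = 1/cos φ.
Areal scale = k² = sec²φ = 1/cos²(22.9°) = 1/0.9212² = 1.178.
Apparent area = 48900 × 1.178 ≈ 57600 km².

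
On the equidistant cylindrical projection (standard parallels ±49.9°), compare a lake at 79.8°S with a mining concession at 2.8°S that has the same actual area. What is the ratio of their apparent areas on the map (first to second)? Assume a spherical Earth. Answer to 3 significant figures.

The equidistant cylindrical projection with φ₀ = 49.9° has h = 1 (meridians true) and k = cos φ₀ / cos φ along parallels.
Areal scale at 79.8°: h·k = 1.000 × 3.637 = 3.637.
Areal scale at 2.8°: h·k = 1.000 × 0.6449 = 0.6449.
Ratio = 3.637/0.6449 ≈ 5.64.

5.64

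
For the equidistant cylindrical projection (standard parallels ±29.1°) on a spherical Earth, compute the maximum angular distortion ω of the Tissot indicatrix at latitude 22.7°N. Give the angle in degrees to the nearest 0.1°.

3.1°

In the equirectangular projection with standard parallel φ₀ = 29.1° (x = Rλ cos φ₀, y = Rφ), meridians are true-scale (h = 1) and the parallel scale is k = cos φ₀ / cos φ.
At 22.7°: h = 1.000, k = 0.9471; principal scales a = 1.000, b = 0.9471.
sin(ω/2) = (a − b)/(a + b) = 0.05286/1.947 = 0.02715, so ω = 2 arcsin(0.02715) ≈ 3.1°.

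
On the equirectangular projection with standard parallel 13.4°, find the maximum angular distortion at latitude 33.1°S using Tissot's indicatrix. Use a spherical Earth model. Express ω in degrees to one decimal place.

8.6°

In the equirectangular projection with standard parallel φ₀ = 13.4° (x = Rλ cos φ₀, y = Rφ), meridians are true-scale (h = 1) and the parallel scale is k = cos φ₀ / cos φ.
At 33.1°: h = 1.000, k = 1.161; principal scales a = 1.161, b = 1.000.
sin(ω/2) = (a − b)/(a + b) = 0.1612/2.161 = 0.07460, so ω = 2 arcsin(0.07460) ≈ 8.6°.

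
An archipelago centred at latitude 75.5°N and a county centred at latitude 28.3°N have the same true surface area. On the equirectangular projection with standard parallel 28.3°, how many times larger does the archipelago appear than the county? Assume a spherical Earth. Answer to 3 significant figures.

The equidistant cylindrical projection with φ₀ = 28.3° has h = 1 (meridians true) and k = cos φ₀ / cos φ along parallels.
Areal scale at 75.5°: h·k = 1.000 × 3.517 = 3.517.
Areal scale at 28.3°: h·k = 1.000 × 1.000 = 1.000.
Ratio = 3.517/1.000 ≈ 3.52.

3.52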